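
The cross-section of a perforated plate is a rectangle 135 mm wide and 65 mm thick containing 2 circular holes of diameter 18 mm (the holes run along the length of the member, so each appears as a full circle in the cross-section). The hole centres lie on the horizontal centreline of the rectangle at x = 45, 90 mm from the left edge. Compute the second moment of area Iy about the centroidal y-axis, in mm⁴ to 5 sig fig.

Split into non-overlapping primitives; take the origin at the lower-left of the bounding box.
Plate: 135 × 65, A = 8 775 mm², x = 67.5 mm, Ī = 13 327 031 mm⁴.
Hole 1 (subtracted): ⌀18, A = 254.469 mm², x = 45 mm, Ī = 5152.997 mm⁴.
Hole 2 (subtracted): ⌀18, A = 254.469 mm², x = 90 mm, Ī = 5152.997 mm⁴.
By symmetry the centroid is at mid-width, x̄ = 67.5 mm.
Transfer each piece to the centroidal y-axis using Ī + A·d² with d = x − 67.5:
  plate: d = 0 mm → contributes +13 327 031 mm⁴
  hole 1: d = -22.5 mm → contributes −133977.9 mm⁴
  hole 2: d = 22.5 mm → contributes −133977.9 mm⁴
Total I = 13 059 075 mm⁴.

Iy ≈ 1.3059 × 10⁷ mm⁴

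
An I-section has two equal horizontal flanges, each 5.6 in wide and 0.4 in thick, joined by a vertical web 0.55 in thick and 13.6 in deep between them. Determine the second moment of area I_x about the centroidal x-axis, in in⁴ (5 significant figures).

Split into non-overlapping primitives; take the origin at the lower-left of the bounding box.
Bottom flange: 5.6 × 0.4, A = 2.24 in², y = 0.2 in, Ī = 0.02986667 in⁴.
Web: 0.55 × 13.6, A = 7.48 in², y = 7.2 in, Ī = 115.2917 in⁴.
Top flange: 5.6 × 0.4, A = 2.24 in², y = 14.2 in, Ī = 0.02986667 in⁴.
By symmetry the centroid is at mid-height, ȳ = 7.2 in.
Transfer each piece to the centroidal x-axis using Ī + A·d² with d = y − 7.2:
  bottom flange: d = -7 in → contributes +109.7899 in⁴
  web: d = 0 in → contributes +115.2917 in⁴
  top flange: d = 7 in → contributes +109.7899 in⁴
Total I = 334.8715 in⁴.

I_x ≈ 334.87 in⁴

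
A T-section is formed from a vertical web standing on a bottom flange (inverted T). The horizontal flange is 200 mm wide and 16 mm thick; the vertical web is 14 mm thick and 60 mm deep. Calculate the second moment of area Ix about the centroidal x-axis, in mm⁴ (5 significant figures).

Ix ≈ 1.2810 × 10⁶ mm⁴

Break the section into simple shapes (no overlaps), measuring from the bottom-left corner of the bounding box.
Flange: 200 × 16, A = 3 200 mm², y = 8 mm, Ī = 68266.67 mm⁴.
Web: 14 × 60, A = 840 mm², y = 46 mm, Ī = 252 000 mm⁴.
Centroid: ȳ = ΣA·y / ΣA = 15.90099 mm.
Transfer each piece to the centroidal x-axis using Ī + A·d² with d = y − 15.90099:
  flange: d = -7.90099 mm → contributes +268028.7 mm⁴
  web: d = 30.09901 mm → contributes +1 012 998 mm⁴
Total I = 1 281 027 mm⁴.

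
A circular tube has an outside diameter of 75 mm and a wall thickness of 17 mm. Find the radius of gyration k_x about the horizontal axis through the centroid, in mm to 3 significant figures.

k_x ≈ 21.4 mm

Decompose the section into non-overlapping parts with the origin at the bottom-left of its bounding rectangle.
Outer circle: ⌀75, A = 4417.9 mm², y = 37.5 mm, Ī = 1 553 156 mm⁴.
Bore (subtracted): ⌀41, A = 1320.3 mm², y = 37.5 mm, Ī = 138 709 mm⁴.
By symmetry the centroid is at mid-height, ȳ = 37.5 mm.
All pieces are centred on the horizontal axis through the centroid, so I = ΣĪ (holes subtracted) = 1 414 446 mm⁴.
Radius of gyration: k = √(I/A) = √(1 414 446 / 3097.6) = 21.369 mm.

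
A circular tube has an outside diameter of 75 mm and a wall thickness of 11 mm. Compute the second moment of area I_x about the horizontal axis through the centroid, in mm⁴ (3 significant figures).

I_x ≈ 1.17 × 10⁶ mm⁴

Decompose the section into non-overlapping parts with the origin at the bottom-left of its bounding rectangle.
Outer circle: ⌀75, A = 4417.9 mm², y = 37.5 mm, Ī = 1 553 156 mm⁴.
Bore (subtracted): ⌀53, A = 2206.2 mm², y = 37.5 mm, Ī = 387 323 mm⁴.
By symmetry the centroid is at mid-height, ȳ = 37.5 mm.
All pieces are centred on the horizontal axis through the centroid, so I = ΣĪ (holes subtracted) = 1 165 832 mm⁴.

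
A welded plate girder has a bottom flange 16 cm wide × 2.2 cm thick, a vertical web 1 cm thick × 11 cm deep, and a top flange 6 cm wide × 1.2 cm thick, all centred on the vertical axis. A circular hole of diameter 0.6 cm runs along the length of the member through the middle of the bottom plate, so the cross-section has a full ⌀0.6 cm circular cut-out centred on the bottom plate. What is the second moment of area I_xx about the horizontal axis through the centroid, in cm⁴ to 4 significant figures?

I_xx ≈ 1260 cm⁴

Decompose the section into non-overlapping parts with the origin at the bottom-left of its bounding rectangle.
Bottom plate: 16 × 2.2, A = 35.2 cm², y = 1.1 cm, Ī = 14.1973 cm⁴.
Web plate: 1 × 11, A = 11 cm², y = 7.7 cm, Ī = 110.917 cm⁴.
Top plate: 6 × 1.2, A = 7.2 cm², y = 13.8 cm, Ī = 0.864 cm⁴.
Hole (subtracted): ⌀0.6, A = 0.282743 cm², y = 1.1 cm, Ī = 0.00636173 cm⁴.
Centroid: ȳ = ΣA·y / ΣA = 4.18826 cm.
Transfer each piece to the horizontal axis through the centroid using Ī + A·d² with d = y − 4.18826:
  bottom plate: d = -3.08826 cm → contributes +349.912 cm⁴
  web plate: d = 3.51174 cm → contributes +246.572 cm⁴
  top plate: d = 9.61174 cm → contributes +666.04 cm⁴
  hole: d = -3.08826 cm → contributes −2.70299 cm⁴
Total I = 1259.82 cm⁴.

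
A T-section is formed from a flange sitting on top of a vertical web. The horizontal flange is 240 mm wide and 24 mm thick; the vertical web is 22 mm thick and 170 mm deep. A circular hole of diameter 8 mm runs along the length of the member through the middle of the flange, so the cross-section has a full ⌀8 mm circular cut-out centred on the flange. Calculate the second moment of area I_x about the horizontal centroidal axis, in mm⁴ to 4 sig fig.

I_x ≈ 3.055 × 10⁷ mm⁴

Split into non-overlapping primitives; take the origin at the lower-left of the bounding box.
Flange: 240 × 24, A = 5 760 mm², y = 182 mm, Ī = 276 480 mm⁴.
Web: 22 × 170, A = 3 740 mm², y = 85 mm, Ī = 9 007 167 mm⁴.
Hole (subtracted): ⌀8, A = 50.2655 mm², y = 182 mm, Ī = 201.062 mm⁴.
Centroid: ȳ = ΣA·y / ΣA = 143.61 mm.
Transfer each piece to the horizontal centroidal axis using Ī + A·d² with d = y − 143.61:
  flange: d = 38.3905 mm → contributes +8 765 742 mm⁴
  web: d = -58.6095 mm → contributes +21 854 343 mm⁴
  hole: d = 38.3905 mm → contributes −74283.8 mm⁴
Total I = 30 545 801 mm⁴.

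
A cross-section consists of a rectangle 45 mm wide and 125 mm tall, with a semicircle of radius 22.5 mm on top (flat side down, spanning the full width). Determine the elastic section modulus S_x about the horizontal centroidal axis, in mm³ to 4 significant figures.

S_x ≈ 1.442 × 10⁵ mm³

Break the section into simple shapes (no overlaps), measuring from the bottom-left corner of the bounding box.
Rectangular body: 45 × 125, A = 5 625 mm², y = 62.5 mm, Ī = 7 324 219 mm⁴.
Semicircular cap: semicircle r = 22.5, A = 795.216 mm², y = 134.549 mm, Ī = 28129.5 mm⁴.
Centroid: ȳ = ΣA·y / ΣA = 71.4241 mm.
Transfer each piece to the horizontal centroidal axis using Ī + A·d² with d = y − 71.4241:
  rectangular body: d = -8.92411 mm → contributes +7 772 193 mm⁴
  semicircular cap: d = 63.1252 mm → contributes +3 196 896 mm⁴
Total I = 10 969 088 mm⁴.
Extreme fibre distance c = 76.0759 mm; S = I/c = 144 186 mm³.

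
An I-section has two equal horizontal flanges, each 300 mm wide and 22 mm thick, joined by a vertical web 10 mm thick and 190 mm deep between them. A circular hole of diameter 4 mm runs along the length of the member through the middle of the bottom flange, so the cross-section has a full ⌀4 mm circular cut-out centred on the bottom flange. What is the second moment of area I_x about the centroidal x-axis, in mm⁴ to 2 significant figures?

I_x ≈ 1.5 × 10⁸ mm⁴

Decompose the section into non-overlapping parts with the origin at the bottom-left of its bounding rectangle.
Bottom flange: 300 × 22, A = 6 600 mm², y = 11 mm, Ī = 266 200 mm⁴.
Web: 10 × 190, A = 1 900 mm², y = 117 mm, Ī = 5 715 833 mm⁴.
Top flange: 300 × 22, A = 6 600 mm², y = 223 mm, Ī = 266 200 mm⁴.
Hole (subtracted): ⌀4, A = 12.57 mm², y = 11 mm, Ī = 12.57 mm⁴.
Centroid: ȳ = ΣA·y / ΣA = 117.1 mm.
Transfer each piece to the centroidal x-axis using Ī + A·d² with d = y − 117.1:
  bottom flange: d = -106.1 mm → contributes +74 547 384 mm⁴
  web: d = -0.08829 mm → contributes +5 715 848 mm⁴
  top flange: d = 105.9 mm → contributes +74 300 319 mm⁴
  hole: d = -106.1 mm → contributes −141 444 mm⁴
Total I = 154 422 107 mm⁴.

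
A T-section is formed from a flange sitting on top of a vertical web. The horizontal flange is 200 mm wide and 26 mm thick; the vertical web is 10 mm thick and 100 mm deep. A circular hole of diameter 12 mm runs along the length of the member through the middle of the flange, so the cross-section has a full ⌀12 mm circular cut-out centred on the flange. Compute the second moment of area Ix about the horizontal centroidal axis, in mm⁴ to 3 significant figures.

Break the section into simple shapes (no overlaps), measuring from the bottom-left corner of the bounding box.
Flange: 200 × 26, A = 5 200 mm², y = 113 mm, Ī = 292 933 mm⁴.
Web: 10 × 100, A = 1 000 mm², y = 50 mm, Ī = 833 333 mm⁴.
Hole (subtracted): ⌀12, A = 113.1 mm², y = 113 mm, Ī = 1017.9 mm⁴.
Centroid: ȳ = ΣA·y / ΣA = 102.65 mm.
Transfer each piece to the horizontal centroidal axis using Ī + A·d² with d = y − 102.65:
  flange: d = 10.35 mm → contributes +849 980 mm⁴
  web: d = -52.65 mm → contributes +3 605 346 mm⁴
  hole: d = 10.35 mm → contributes −13 133 mm⁴
Total I = 4 442 193 mm⁴.

Ix ≈ 4.44 × 10⁶ mm⁴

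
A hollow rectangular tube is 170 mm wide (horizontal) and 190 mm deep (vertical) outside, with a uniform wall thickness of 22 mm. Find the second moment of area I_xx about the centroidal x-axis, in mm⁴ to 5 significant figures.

I_xx ≈ 6.4492 × 10⁷ mm⁴

Treat the section as a set of non-overlapping primitives; coordinates are from the bounding-box lower-left.
Outer rectangle: 170 × 190, A = 32 300 mm², y = 95 mm, Ī = 97 169 167 mm⁴.
Inner void (subtracted): 126 × 146, A = 18 396 mm², y = 95 mm, Ī = 32 677 428 mm⁴.
By symmetry the centroid is at mid-height, ȳ = 95 mm.
All pieces are centred on the centroidal x-axis, so I = ΣĪ (holes subtracted) = 64 491 739 mm⁴.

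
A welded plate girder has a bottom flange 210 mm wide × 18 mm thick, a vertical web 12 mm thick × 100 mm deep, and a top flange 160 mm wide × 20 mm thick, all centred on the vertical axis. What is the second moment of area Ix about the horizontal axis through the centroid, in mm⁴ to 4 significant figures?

Ix ≈ 2.577 × 10⁷ mm⁴

Break the section into simple shapes (no overlaps), measuring from the bottom-left corner of the bounding box.
Bottom plate: 210 × 18, A = 3 780 mm², y = 9 mm, Ī = 102 060 mm⁴.
Web plate: 12 × 100, A = 1 200 mm², y = 68 mm, Ī = 1 000 000 mm⁴.
Top plate: 160 × 20, A = 3 200 mm², y = 128 mm, Ī = 106 667 mm⁴.
Centroid: ȳ = ΣA·y / ΣA = 64.2078 mm.
Transfer each piece to the horizontal axis through the centroid using Ī + A·d² with d = y − 64.2078:
  bottom plate: d = -55.2078 mm → contributes +11 623 136 mm⁴
  web plate: d = 3.79218 mm → contributes +1 017 257 mm⁴
  top plate: d = 63.7922 mm → contributes +13 128 880 mm⁴
Total I = 25 769 273 mm⁴.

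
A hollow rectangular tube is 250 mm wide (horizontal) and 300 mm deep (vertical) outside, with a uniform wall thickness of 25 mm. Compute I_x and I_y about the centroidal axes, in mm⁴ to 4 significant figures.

I_x ≈ 3.021 × 10⁸ mm⁴, I_y ≈ 2.240 × 10⁸ mm⁴

Break the section into simple shapes (no overlaps), measuring from the bottom-left corner of the bounding box.
Outer rectangle: 250 × 300, A = 75 000 mm², y = 150 mm, Ī = 562 500 000 mm⁴.
Inner void (subtracted): 200 × 250, A = 50 000 mm², y = 150 mm, Ī = 260 416 667 mm⁴.
By symmetry the centroid is at mid-height, ȳ = 150 mm.
All pieces are centred on the centroidal x-axis, so I = ΣĪ (holes subtracted) = 302 083 333 mm⁴.
Repeating about the centroidal y-axis gives I_y = 223 958 333 mm⁴.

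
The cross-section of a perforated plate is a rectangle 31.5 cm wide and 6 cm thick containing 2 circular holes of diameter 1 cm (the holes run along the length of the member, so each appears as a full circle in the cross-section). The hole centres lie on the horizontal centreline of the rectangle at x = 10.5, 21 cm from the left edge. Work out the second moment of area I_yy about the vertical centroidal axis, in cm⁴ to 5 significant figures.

I_yy ≈ 1.5585 × 10⁴ cm⁴

Break the section into simple shapes (no overlaps), measuring from the bottom-left corner of the bounding box.
Plate: 31.5 × 6, A = 189 cm², x = 15.75 cm, Ī = 15627.94 cm⁴.
Hole 1 (subtracted): ⌀1, A = 0.7853982 cm², x = 10.5 cm, Ī = 0.04908739 cm⁴.
Hole 2 (subtracted): ⌀1, A = 0.7853982 cm², x = 21 cm, Ī = 0.04908739 cm⁴.
By symmetry the centroid is at mid-width, x̄ = 15.75 cm.
Transfer each piece to the vertical centroidal axis using Ī + A·d² with d = x − 15.75:
  plate: d = 0 cm → contributes +15627.94 cm⁴
  hole 1: d = -5.25 cm → contributes −21.69662 cm⁴
  hole 2: d = 5.25 cm → contributes −21.69662 cm⁴
Total I = 15584.54 cm⁴.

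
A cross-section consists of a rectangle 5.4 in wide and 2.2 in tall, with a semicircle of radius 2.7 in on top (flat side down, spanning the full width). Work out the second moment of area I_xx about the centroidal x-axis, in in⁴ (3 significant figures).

I_xx ≈ 40.0 in⁴

Decompose the section into non-overlapping parts with the origin at the bottom-left of its bounding rectangle.
Rectangular body: 5.4 × 2.2, A = 11.88 in², y = 1.1 in, Ī = 4.7916 in⁴.
Semicircular cap: semicircle r = 2.7, A = 11.451 in², y = 3.3459 in, Ī = 5.8329 in⁴.
Centroid: ȳ = ΣA·y / ΣA = 2.2023 in.
Transfer each piece to the centroidal x-axis using Ī + A·d² with d = y − 2.2023:
  rectangular body: d = -1.1023 in → contributes +19.227 in⁴
  semicircular cap: d = 1.1436 in → contributes +20.809 in⁴
Total I = 40.036 in⁴.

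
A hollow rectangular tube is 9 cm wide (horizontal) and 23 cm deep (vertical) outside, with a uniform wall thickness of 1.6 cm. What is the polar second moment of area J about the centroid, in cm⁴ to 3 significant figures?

J ≈ 6450 cm⁴

Decompose the section into non-overlapping parts with the origin at the bottom-left of its bounding rectangle.
Outer rectangle: 9 × 23, A = 207 cm², y = 11.5 cm, Ī = 9125.3 cm⁴.
Inner void (subtracted): 5.8 × 19.8, A = 114.84 cm², y = 11.5 cm, Ī = 3751.8 cm⁴.
By symmetry the centroid is at mid-height, ȳ = 11.5 cm.
All pieces are centred on the centroidal x-axis, so I = ΣĪ (holes subtracted) = 5373.4 cm⁴.
Repeating about the centroidal y-axis gives I_y = 1075.3 cm⁴.
Polar second moment: J = I_x + I_y = 6448.7 cm⁴.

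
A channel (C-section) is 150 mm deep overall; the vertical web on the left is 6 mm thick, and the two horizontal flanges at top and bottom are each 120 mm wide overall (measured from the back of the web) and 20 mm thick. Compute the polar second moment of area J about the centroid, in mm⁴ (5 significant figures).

J ≈ 2.8753 × 10⁷ mm⁴

Split into non-overlapping primitives; take the origin at the lower-left of the bounding box.
Web: 6 × 150, A = 900 mm², y = 75 mm, Ī = 1 687 500 mm⁴.
Top flange (beyond web): 114 × 20, A = 2 280 mm², y = 140 mm, Ī = 76 000 mm⁴.
Bottom flange (beyond web): 114 × 20, A = 2 280 mm², y = 10 mm, Ī = 76 000 mm⁴.
By symmetry the centroid is at mid-height, ȳ = 75 mm.
Transfer each piece to the centroidal x-axis using Ī + A·d² with d = y − 75:
  web: d = 0 mm → contributes +1 687 500 mm⁴
  top flange (beyond web): d = 65 mm → contributes +9 709 000 mm⁴
  bottom flange (beyond web): d = -65 mm → contributes +9 709 000 mm⁴
Total I = 21 105 500 mm⁴.
For the y-axis: x̄ = 53.10989 mm.
Repeating about the centroidal y-axis gives I_y = 7 647 114 mm⁴.
Polar second moment: J = I_x + I_y = 28 752 614 mm⁴.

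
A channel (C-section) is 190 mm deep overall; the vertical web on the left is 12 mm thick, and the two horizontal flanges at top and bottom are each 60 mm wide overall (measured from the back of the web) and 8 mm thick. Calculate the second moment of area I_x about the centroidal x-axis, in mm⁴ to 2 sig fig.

I_x ≈ 1.3 × 10⁷ mm⁴

Break the section into simple shapes (no overlaps), measuring from the bottom-left corner of the bounding box.
Web: 12 × 190, A = 2 280 mm², y = 95 mm, Ī = 6 859 000 mm⁴.
Top flange (beyond web): 48 × 8, A = 384 mm², y = 186 mm, Ī = 2 048 mm⁴.
Bottom flange (beyond web): 48 × 8, A = 384 mm², y = 4 mm, Ī = 2 048 mm⁴.
By symmetry the centroid is at mid-height, ȳ = 95 mm.
Transfer each piece to the centroidal x-axis using Ī + A·d² with d = y − 95:
  web: d = 0 mm → contributes +6 859 000 mm⁴
  top flange (beyond web): d = 91 mm → contributes +3 181 952 mm⁴
  bottom flange (beyond web): d = -91 mm → contributes +3 181 952 mm⁴
Total I = 13 222 904 mm⁴.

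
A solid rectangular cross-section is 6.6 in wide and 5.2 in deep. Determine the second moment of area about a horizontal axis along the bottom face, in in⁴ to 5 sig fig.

I_base ≈ 309.34 in⁴

The section: 6.6 × 5.2, A = 34.32 in², y = 2.6 in, Ī = 77.3344 in⁴.
Transfer it to a horizontal axis along the bottom face using Ī + A·d² with d = y − 0:
  the section: d = 2.6 in → contributes +309.3376 in⁴
Total I = 309.3376 in⁴.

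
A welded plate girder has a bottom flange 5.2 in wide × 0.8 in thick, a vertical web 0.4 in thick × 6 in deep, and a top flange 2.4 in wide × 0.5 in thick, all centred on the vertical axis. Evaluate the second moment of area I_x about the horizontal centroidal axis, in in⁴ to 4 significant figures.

I_x ≈ 54.69 in⁴

Break the section into simple shapes (no overlaps), measuring from the bottom-left corner of the bounding box.
Bottom plate: 5.2 × 0.8, A = 4.16 in², y = 0.4 in, Ī = 0.221867 in⁴.
Web plate: 0.4 × 6, A = 2.4 in², y = 3.8 in, Ī = 7.2 in⁴.
Top plate: 2.4 × 0.5, A = 1.2 in², y = 7.05 in, Ī = 0.025 in⁴.
Centroid: ȳ = ΣA·y / ΣA = 2.4799 in.
Transfer each piece to the horizontal centroidal axis using Ī + A·d² with d = y − 2.4799:
  bottom plate: d = -2.0799 in → contributes +18.2179 in⁴
  web plate: d = 1.3201 in → contributes +11.3824 in⁴
  top plate: d = 4.5701 in → contributes +25.088 in⁴
Total I = 54.6883 in⁴.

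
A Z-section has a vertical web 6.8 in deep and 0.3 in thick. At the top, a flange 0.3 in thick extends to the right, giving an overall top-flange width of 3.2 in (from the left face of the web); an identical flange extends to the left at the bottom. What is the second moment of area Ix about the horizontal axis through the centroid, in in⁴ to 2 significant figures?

Ix ≈ 26 in⁴

Decompose the section into non-overlapping parts with the origin at the bottom-left of its bounding rectangle.
Web: 0.3 × 6.8, A = 2.04 in², y = 3.4 in, Ī = 7.861 in⁴.
Top flange (beyond web): 2.9 × 0.3, A = 0.87 in², y = 6.65 in, Ī = 0.006525 in⁴.
Bottom flange (beyond web): 2.9 × 0.3, A = 0.87 in², y = 0.15 in, Ī = 0.006525 in⁴.
Centroid: ȳ = ΣA·y / ΣA = 3.4 in.
Transfer each piece to the horizontal axis through the centroid using Ī + A·d² with d = y − 3.4:
  web: d = 0 in → contributes +7.861 in⁴
  top flange (beyond web): d = 3.25 in → contributes +9.196 in⁴
  bottom flange (beyond web): d = -3.25 in → contributes +9.196 in⁴
Total I = 26.25 in⁴.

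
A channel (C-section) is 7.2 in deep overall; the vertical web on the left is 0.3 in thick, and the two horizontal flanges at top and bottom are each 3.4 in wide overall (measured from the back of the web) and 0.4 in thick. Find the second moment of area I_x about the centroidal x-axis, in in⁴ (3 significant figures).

Treat the section as a set of non-overlapping primitives; coordinates are from the bounding-box lower-left.
Web: 0.3 × 7.2, A = 2.16 in², y = 3.6 in, Ī = 9.3312 in⁴.
Top flange (beyond web): 3.1 × 0.4, A = 1.24 in², y = 7 in, Ī = 0.016533 in⁴.
Bottom flange (beyond web): 3.1 × 0.4, A = 1.24 in², y = 0.2 in, Ī = 0.016533 in⁴.
By symmetry the centroid is at mid-height, ȳ = 3.6 in.
Transfer each piece to the centroidal x-axis using Ī + A·d² with d = y − 3.6:
  web: d = 0 in → contributes +9.3312 in⁴
  top flange (beyond web): d = 3.4 in → contributes +14.351 in⁴
  bottom flange (beyond web): d = -3.4 in → contributes +14.351 in⁴
Total I = 38.033 in⁴.

I_x ≈ 38.0 in⁴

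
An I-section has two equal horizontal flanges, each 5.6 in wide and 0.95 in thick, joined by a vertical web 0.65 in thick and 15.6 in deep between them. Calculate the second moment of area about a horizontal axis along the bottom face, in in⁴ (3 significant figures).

I_base ≈ 2530 in⁴

Decompose the section into non-overlapping parts with the origin at the bottom-left of its bounding rectangle.
Bottom flange: 5.6 × 0.95, A = 5.32 in², y = 0.475 in, Ī = 0.40011 in⁴.
Web: 0.65 × 15.6, A = 10.14 in², y = 8.75 in, Ī = 205.64 in⁴.
Top flange: 5.6 × 0.95, A = 5.32 in², y = 17.025 in, Ī = 0.40011 in⁴.
Transfer each piece to a horizontal axis along the bottom face using Ī + A·d² with d = y − 0:
  bottom flange: d = 0.475 in → contributes +1.6004 in⁴
  web: d = 8.75 in → contributes +981.98 in⁴
  top flange: d = 17.025 in → contributes +1542.4 in⁴
Total I = 2 526 in⁴.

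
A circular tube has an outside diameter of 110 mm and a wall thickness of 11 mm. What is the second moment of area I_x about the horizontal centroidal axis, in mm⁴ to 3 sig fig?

Treat the section as a set of non-overlapping primitives; coordinates are from the bounding-box lower-left.
Outer circle: ⌀110, A = 9503.3 mm², y = 55 mm, Ī = 7 186 884 mm⁴.
Bore (subtracted): ⌀88, A = 6082.1 mm², y = 55 mm, Ī = 2 943 748 mm⁴.
By symmetry the centroid is at mid-height, ȳ = 55 mm.
All pieces are centred on the horizontal centroidal axis, so I = ΣĪ (holes subtracted) = 4 243 136 mm⁴.

I_x ≈ 4.24 × 10⁶ mm⁴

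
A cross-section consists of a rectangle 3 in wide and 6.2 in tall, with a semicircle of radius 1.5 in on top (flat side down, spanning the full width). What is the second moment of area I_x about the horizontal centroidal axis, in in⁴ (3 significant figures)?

I_x ≈ 102 in⁴

Break the section into simple shapes (no overlaps), measuring from the bottom-left corner of the bounding box.
Rectangular body: 3 × 6.2, A = 18.6 in², y = 3.1 in, Ī = 59.582 in⁴.
Semicircular cap: semicircle r = 1.5, A = 3.5343 in², y = 6.8366 in, Ī = 0.55564 in⁴.
Centroid: ȳ = ΣA·y / ΣA = 3.6966 in.
Transfer each piece to the horizontal centroidal axis using Ī + A·d² with d = y − 3.6966:
  rectangular body: d = -0.59664 in → contributes +66.203 in⁴
  semicircular cap: d = 3.14 in → contributes +35.402 in⁴
Total I = 101.61 in⁴.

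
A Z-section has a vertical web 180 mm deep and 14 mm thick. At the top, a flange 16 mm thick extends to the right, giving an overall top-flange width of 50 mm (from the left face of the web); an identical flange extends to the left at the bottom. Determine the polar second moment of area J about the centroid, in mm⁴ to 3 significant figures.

Break the section into simple shapes (no overlaps), measuring from the bottom-left corner of the bounding box.
Web: 14 × 180, A = 2 520 mm², y = 90 mm, Ī = 6 804 000 mm⁴.
Top flange (beyond web): 36 × 16, A = 576 mm², y = 172 mm, Ī = 12 288 mm⁴.
Bottom flange (beyond web): 36 × 16, A = 576 mm², y = 8 mm, Ī = 12 288 mm⁴.
Centroid: ȳ = ΣA·y / ΣA = 90 mm.
Transfer each piece to the centroidal x-axis using Ī + A·d² with d = y − 90:
  web: d = 0 mm → contributes +6 804 000 mm⁴
  top flange (beyond web): d = 82 mm → contributes +3 885 312 mm⁴
  bottom flange (beyond web): d = -82 mm → contributes +3 885 312 mm⁴
Total I = 14 574 624 mm⁴.
For the y-axis: x̄ = 43 mm.
Repeating about the centroidal y-axis gives I_y = 885 576 mm⁴.
Polar second moment: J = I_x + I_y = 15 460 200 mm⁴.

J ≈ 1.55 × 10⁷ mm⁴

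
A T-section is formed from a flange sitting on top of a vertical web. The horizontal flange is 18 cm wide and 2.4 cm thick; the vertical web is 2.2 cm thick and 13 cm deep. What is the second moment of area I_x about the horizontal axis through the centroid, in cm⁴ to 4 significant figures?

Treat the section as a set of non-overlapping primitives; coordinates are from the bounding-box lower-left.
Flange: 18 × 2.4, A = 43.2 cm², y = 14.2 cm, Ī = 20.736 cm⁴.
Web: 2.2 × 13, A = 28.6 cm², y = 6.5 cm, Ī = 402.783 cm⁴.
Centroid: ȳ = ΣA·y / ΣA = 11.1329 cm.
Transfer each piece to the horizontal axis through the centroid using Ī + A·d² with d = y − 11.1329:
  flange: d = 3.06713 cm → contributes +427.131 cm⁴
  web: d = -4.63287 cm → contributes +1016.64 cm⁴
Total I = 1443.77 cm⁴.

I_x ≈ 1444 cm⁴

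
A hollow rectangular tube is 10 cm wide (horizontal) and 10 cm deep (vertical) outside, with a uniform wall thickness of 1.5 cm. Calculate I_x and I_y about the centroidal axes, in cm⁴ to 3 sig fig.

I_x ≈ 633 cm⁴, I_y ≈ 633 cm⁴

Decompose the section into non-overlapping parts with the origin at the bottom-left of its bounding rectangle.
Outer rectangle: 10 × 10, A = 100 cm², y = 5 cm, Ī = 833.33 cm⁴.
Inner void (subtracted): 7 × 7, A = 49 cm², y = 5 cm, Ī = 200.08 cm⁴.
By symmetry the centroid is at mid-height, ȳ = 5 cm.
All pieces are centred on the centroidal x-axis, so I = ΣĪ (holes subtracted) = 633.25 cm⁴.
Repeating about the centroidal y-axis gives I_y = 633.25 cm⁴.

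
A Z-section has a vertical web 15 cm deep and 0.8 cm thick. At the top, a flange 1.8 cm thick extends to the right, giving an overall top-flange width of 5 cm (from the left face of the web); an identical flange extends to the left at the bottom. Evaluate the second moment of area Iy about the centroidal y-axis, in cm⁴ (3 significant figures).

Treat the section as a set of non-overlapping primitives; coordinates are from the bounding-box lower-left.
Web: 0.8 × 15, A = 12 cm², x = 4.6 cm, Ī = 0.64 cm⁴.
Top flange (beyond web): 4.2 × 1.8, A = 7.56 cm², x = 7.1 cm, Ī = 11.113 cm⁴.
Bottom flange (beyond web): 4.2 × 1.8, A = 7.56 cm², x = 2.1 cm, Ī = 11.113 cm⁴.
Centroid: x̄ = ΣA·x / ΣA = 4.6 cm.
Transfer each piece to the centroidal y-axis using Ī + A·d² with d = x − 4.6:
  web: d = 0 cm → contributes +0.64 cm⁴
  top flange (beyond web): d = 2.5 cm → contributes +58.363 cm⁴
  bottom flange (beyond web): d = -2.5 cm → contributes +58.363 cm⁴
Total I = 117.37 cm⁴.

Iy ≈ 117 cm⁴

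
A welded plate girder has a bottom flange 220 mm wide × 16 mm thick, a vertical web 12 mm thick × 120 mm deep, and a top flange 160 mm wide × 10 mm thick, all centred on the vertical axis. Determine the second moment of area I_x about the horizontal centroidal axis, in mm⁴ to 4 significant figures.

Split into non-overlapping primitives; take the origin at the lower-left of the bounding box.
Bottom plate: 220 × 16, A = 3 520 mm², y = 8 mm, Ī = 75093.3 mm⁴.
Web plate: 12 × 120, A = 1 440 mm², y = 76 mm, Ī = 1 728 000 mm⁴.
Top plate: 160 × 10, A = 1 600 mm², y = 141 mm, Ī = 13333.3 mm⁴.
Centroid: ȳ = ΣA·y / ΣA = 55.3659 mm.
Transfer each piece to the horizontal centroidal axis using Ī + A·d² with d = y − 55.3659:
  bottom plate: d = -47.3659 mm → contributes +7 972 298 mm⁴
  web plate: d = 20.6341 mm → contributes +2 341 106 mm⁴
  top plate: d = 85.6341 mm → contributes +11 746 465 mm⁴
Total I = 22 059 869 mm⁴.

I_x ≈ 2.206 × 10⁷ mm⁴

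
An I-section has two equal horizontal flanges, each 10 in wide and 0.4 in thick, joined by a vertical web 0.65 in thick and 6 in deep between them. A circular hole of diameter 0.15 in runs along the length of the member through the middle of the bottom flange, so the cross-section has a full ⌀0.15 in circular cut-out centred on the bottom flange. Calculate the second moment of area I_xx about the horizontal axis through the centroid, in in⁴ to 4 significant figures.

I_xx ≈ 93.55 in⁴

Decompose the section into non-overlapping parts with the origin at the bottom-left of its bounding rectangle.
Bottom flange: 10 × 0.4, A = 4 in², y = 0.2 in, Ī = 0.0533333 in⁴.
Web: 0.65 × 6, A = 3.9 in², y = 3.4 in, Ī = 11.7 in⁴.
Top flange: 10 × 0.4, A = 4 in², y = 6.6 in, Ī = 0.0533333 in⁴.
Hole (subtracted): ⌀0.15, A = 0.0176715 in², y = 0.2 in, Ī = 0.0000248505 in⁴.
Centroid: ȳ = ΣA·y / ΣA = 3.40476 in.
Transfer each piece to the horizontal axis through the centroid using Ī + A·d² with d = y − 3.40476:
  bottom flange: d = -3.20476 in → contributes +41.1353 in⁴
  web: d = -0.00475906 in → contributes +11.7001 in⁴
  top flange: d = 3.19524 in → contributes +40.8916 in⁴
  hole: d = -3.20476 in → contributes −0.181519 in⁴
Total I = 93.5454 in⁴.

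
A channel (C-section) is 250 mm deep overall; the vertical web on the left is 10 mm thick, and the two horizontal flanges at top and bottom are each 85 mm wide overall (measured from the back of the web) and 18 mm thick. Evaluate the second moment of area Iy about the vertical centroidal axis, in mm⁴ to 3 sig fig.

Iy ≈ 3.63 × 10⁶ mm⁴

Split into non-overlapping primitives; take the origin at the lower-left of the bounding box.
Web: 10 × 250, A = 2 500 mm², x = 5 mm, Ī = 20 833 mm⁴.
Top flange (beyond web): 75 × 18, A = 1 350 mm², x = 47.5 mm, Ī = 632 813 mm⁴.
Bottom flange (beyond web): 75 × 18, A = 1 350 mm², x = 47.5 mm, Ī = 632 813 mm⁴.
Centroid: x̄ = ΣA·x / ΣA = 27.067 mm.
Transfer each piece to the vertical centroidal axis using Ī + A·d² with d = x − 27.067:
  web: d = -22.067 mm → contributes +1 238 249 mm⁴
  top flange (beyond web): d = 20.433 mm → contributes +1 196 431 mm⁴
  bottom flange (beyond web): d = 20.433 mm → contributes +1 196 431 mm⁴
Total I = 3 631 110 mm⁴.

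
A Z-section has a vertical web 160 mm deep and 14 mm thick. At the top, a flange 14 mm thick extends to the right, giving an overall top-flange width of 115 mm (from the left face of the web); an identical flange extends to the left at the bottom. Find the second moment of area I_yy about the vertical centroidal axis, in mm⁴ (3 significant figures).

Decompose the section into non-overlapping parts with the origin at the bottom-left of its bounding rectangle.
Web: 14 × 160, A = 2 240 mm², x = 108 mm, Ī = 36 587 mm⁴.
Top flange (beyond web): 101 × 14, A = 1 414 mm², x = 165.5 mm, Ī = 1 202 018 mm⁴.
Bottom flange (beyond web): 101 × 14, A = 1 414 mm², x = 50.5 mm, Ī = 1 202 018 mm⁴.
Centroid: x̄ = ΣA·x / ΣA = 108 mm.
Transfer each piece to the vertical centroidal axis using Ī + A·d² with d = x − 108:
  web: d = 0 mm → contributes +36 587 mm⁴
  top flange (beyond web): d = 57.5 mm → contributes +5 877 055 mm⁴
  bottom flange (beyond web): d = -57.5 mm → contributes +5 877 055 mm⁴
Total I = 11 790 697 mm⁴.

I_yy ≈ 1.18 × 10⁷ mm⁴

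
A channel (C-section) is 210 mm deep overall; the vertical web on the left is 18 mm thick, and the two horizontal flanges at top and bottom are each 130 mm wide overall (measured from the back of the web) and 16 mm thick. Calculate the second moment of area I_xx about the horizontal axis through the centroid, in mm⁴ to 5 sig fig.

Decompose the section into non-overlapping parts with the origin at the bottom-left of its bounding rectangle.
Web: 18 × 210, A = 3 780 mm², y = 105 mm, Ī = 13 891 500 mm⁴.
Top flange (beyond web): 112 × 16, A = 1 792 mm², y = 202 mm, Ī = 38229.33 mm⁴.
Bottom flange (beyond web): 112 × 16, A = 1 792 mm², y = 8 mm, Ī = 38229.33 mm⁴.
By symmetry the centroid is at mid-height, ȳ = 105 mm.
Transfer each piece to the horizontal axis through the centroid using Ī + A·d² with d = y − 105:
  web: d = 0 mm → contributes +13 891 500 mm⁴
  top flange (beyond web): d = 97 mm → contributes +16 899 157 mm⁴
  bottom flange (beyond web): d = -97 mm → contributes +16 899 157 mm⁴
Total I = 47 689 815 mm⁴.

I_xx ≈ 4.7690 × 10⁷ mm⁴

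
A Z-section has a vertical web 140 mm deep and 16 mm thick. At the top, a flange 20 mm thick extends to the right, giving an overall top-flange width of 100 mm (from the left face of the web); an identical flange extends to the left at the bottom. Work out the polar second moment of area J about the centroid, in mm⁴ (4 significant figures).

J ≈ 2.629 × 10⁷ mm⁴

Break the section into simple shapes (no overlaps), measuring from the bottom-left corner of the bounding box.
Web: 16 × 140, A = 2 240 mm², y = 70 mm, Ī = 3 658 667 mm⁴.
Top flange (beyond web): 84 × 20, A = 1 680 mm², y = 130 mm, Ī = 56 000 mm⁴.
Bottom flange (beyond web): 84 × 20, A = 1 680 mm², y = 10 mm, Ī = 56 000 mm⁴.
Centroid: ȳ = ΣA·y / ΣA = 70 mm.
Transfer each piece to the centroidal x-axis using Ī + A·d² with d = y − 70:
  web: d = 0 mm → contributes +3 658 667 mm⁴
  top flange (beyond web): d = 60 mm → contributes +6 104 000 mm⁴
  bottom flange (beyond web): d = -60 mm → contributes +6 104 000 mm⁴
Total I = 15 866 667 mm⁴.
For the y-axis: x̄ = 92 mm.
Repeating about the centroidal y-axis gives I_y = 10 423 467 mm⁴.
Polar second moment: J = I_x + I_y = 26 290 133 mm⁴.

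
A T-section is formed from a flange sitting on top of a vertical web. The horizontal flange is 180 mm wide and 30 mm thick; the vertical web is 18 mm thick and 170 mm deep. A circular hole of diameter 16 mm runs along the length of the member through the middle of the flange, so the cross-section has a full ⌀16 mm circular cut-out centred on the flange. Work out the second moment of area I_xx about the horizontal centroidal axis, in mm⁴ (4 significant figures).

I_xx ≈ 2.703 × 10⁷ mm⁴

Decompose the section into non-overlapping parts with the origin at the bottom-left of its bounding rectangle.
Flange: 180 × 30, A = 5 400 mm², y = 185 mm, Ī = 405 000 mm⁴.
Web: 18 × 170, A = 3 060 mm², y = 85 mm, Ī = 7 369 500 mm⁴.
Hole (subtracted): ⌀16, A = 201.062 mm², y = 185 mm, Ī = 3216.99 mm⁴.
Centroid: ȳ = ΣA·y / ΣA = 147.949 mm.
Transfer each piece to the horizontal centroidal axis using Ī + A·d² with d = y − 147.949:
  flange: d = 37.0508 mm → contributes +7 817 901 mm⁴
  web: d = -62.9492 mm → contributes +19 495 074 mm⁴
  hole: d = 37.0508 mm → contributes −279 227 mm⁴
Total I = 27 033 748 mm⁴.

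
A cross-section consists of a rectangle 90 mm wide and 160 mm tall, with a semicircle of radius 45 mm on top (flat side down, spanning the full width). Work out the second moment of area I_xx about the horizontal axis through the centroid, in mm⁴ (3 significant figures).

Treat the section as a set of non-overlapping primitives; coordinates are from the bounding-box lower-left.
Rectangular body: 90 × 160, A = 14 400 mm², y = 80 mm, Ī = 30 720 000 mm⁴.
Semicircular cap: semicircle r = 45, A = 3180.9 mm², y = 179.1 mm, Ī = 450 072 mm⁴.
Centroid: ȳ = ΣA·y / ΣA = 97.93 mm.
Transfer each piece to the horizontal axis through the centroid using Ī + A·d² with d = y − 97.93:
  rectangular body: d = -17.93 mm → contributes +35 349 210 mm⁴
  semicircular cap: d = 81.169 mm → contributes +21 406 850 mm⁴
Total I = 56 756 060 mm⁴.

I_xx ≈ 5.68 × 10⁷ mm⁴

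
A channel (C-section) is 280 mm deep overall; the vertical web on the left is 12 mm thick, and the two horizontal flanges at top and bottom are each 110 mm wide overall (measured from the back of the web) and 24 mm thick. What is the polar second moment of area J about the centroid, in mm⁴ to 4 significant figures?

J ≈ 1.090 × 10⁸ mm⁴

Break the section into simple shapes (no overlaps), measuring from the bottom-left corner of the bounding box.
Web: 12 × 280, A = 3 360 mm², y = 140 mm, Ī = 21 952 000 mm⁴.
Top flange (beyond web): 98 × 24, A = 2 352 mm², y = 268 mm, Ī = 112 896 mm⁴.
Bottom flange (beyond web): 98 × 24, A = 2 352 mm², y = 12 mm, Ī = 112 896 mm⁴.
By symmetry the centroid is at mid-height, ȳ = 140 mm.
Transfer each piece to the centroidal x-axis using Ī + A·d² with d = y − 140:
  web: d = 0 mm → contributes +21 952 000 mm⁴
  top flange (beyond web): d = 128 mm → contributes +38 648 064 mm⁴
  bottom flange (beyond web): d = -128 mm → contributes +38 648 064 mm⁴
Total I = 99 248 128 mm⁴.
For the y-axis: x̄ = 38.0833 mm.
Repeating about the centroidal y-axis gives I_y = 9 734 088 mm⁴.
Polar second moment: J = I_x + I_y = 108 982 216 mm⁴.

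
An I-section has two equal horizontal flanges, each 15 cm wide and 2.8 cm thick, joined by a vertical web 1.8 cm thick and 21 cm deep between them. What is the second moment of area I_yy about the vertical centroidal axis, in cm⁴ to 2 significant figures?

Decompose the section into non-overlapping parts with the origin at the bottom-left of its bounding rectangle.
Bottom flange: 15 × 2.8, A = 42 cm², x = 7.5 cm, Ī = 787.5 cm⁴.
Web: 1.8 × 21, A = 37.8 cm², x = 7.5 cm, Ī = 10.21 cm⁴.
Top flange: 15 × 2.8, A = 42 cm², x = 7.5 cm, Ī = 787.5 cm⁴.
By symmetry the centroid is at mid-width, x̄ = 7.5 cm.
All pieces are centred on the vertical centroidal axis, so I = ΣĪ = 1 585 cm⁴.

I_yy ≈ 1600 cm⁴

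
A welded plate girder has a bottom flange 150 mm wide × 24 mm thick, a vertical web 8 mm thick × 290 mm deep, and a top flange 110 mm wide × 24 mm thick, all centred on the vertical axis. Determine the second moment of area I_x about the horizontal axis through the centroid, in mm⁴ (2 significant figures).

I_x ≈ 1.7 × 10⁸ mm⁴

Treat the section as a set of non-overlapping primitives; coordinates are from the bounding-box lower-left.
Bottom plate: 150 × 24, A = 3 600 mm², y = 12 mm, Ī = 172 800 mm⁴.
Web plate: 8 × 290, A = 2 320 mm², y = 169 mm, Ī = 16 259 333 mm⁴.
Top plate: 110 × 24, A = 2 640 mm², y = 326 mm, Ī = 126 720 mm⁴.
Centroid: ȳ = ΣA·y / ΣA = 151.4 mm.
Transfer each piece to the horizontal axis through the centroid using Ī + A·d² with d = y − 151.4:
  bottom plate: d = -139.4 mm → contributes +70 121 792 mm⁴
  web plate: d = 17.61 mm → contributes +16 978 587 mm⁴
  top plate: d = 174.6 mm → contributes +80 614 435 mm⁴
Total I = 167 714 814 mm⁴.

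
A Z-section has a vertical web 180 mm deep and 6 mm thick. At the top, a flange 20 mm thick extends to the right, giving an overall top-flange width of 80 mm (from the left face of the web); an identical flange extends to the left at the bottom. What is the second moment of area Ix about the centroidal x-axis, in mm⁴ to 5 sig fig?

Ix ≈ 2.1959 × 10⁷ mm⁴

Treat the section as a set of non-overlapping primitives; coordinates are from the bounding-box lower-left.
Web: 6 × 180, A = 1 080 mm², y = 90 mm, Ī = 2 916 000 mm⁴.
Top flange (beyond web): 74 × 20, A = 1 480 mm², y = 170 mm, Ī = 49333.33 mm⁴.
Bottom flange (beyond web): 74 × 20, A = 1 480 mm², y = 10 mm, Ī = 49333.33 mm⁴.
Centroid: ȳ = ΣA·y / ΣA = 90 mm.
Transfer each piece to the centroidal x-axis using Ī + A·d² with d = y − 90:
  web: d = 0 mm → contributes +2 916 000 mm⁴
  top flange (beyond web): d = 80 mm → contributes +9 521 333 mm⁴
  bottom flange (beyond web): d = -80 mm → contributes +9 521 333 mm⁴
Total I = 21 958 667 mm⁴.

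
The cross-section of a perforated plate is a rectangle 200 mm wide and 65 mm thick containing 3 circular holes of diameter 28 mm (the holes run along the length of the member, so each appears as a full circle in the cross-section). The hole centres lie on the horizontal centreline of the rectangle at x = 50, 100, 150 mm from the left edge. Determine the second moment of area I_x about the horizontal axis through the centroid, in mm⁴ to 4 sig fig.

Split into non-overlapping primitives; take the origin at the lower-left of the bounding box.
Plate: 200 × 65, A = 13 000 mm², y = 32.5 mm, Ī = 4 577 083 mm⁴.
Hole 1 (subtracted): ⌀28, A = 615.752 mm², y = 32.5 mm, Ī = 30171.9 mm⁴.
Hole 2 (subtracted): ⌀28, A = 615.752 mm², y = 32.5 mm, Ī = 30171.9 mm⁴.
Hole 3 (subtracted): ⌀28, A = 615.752 mm², y = 32.5 mm, Ī = 30171.9 mm⁴.
By symmetry the centroid is at mid-height, ȳ = 32.5 mm.
All pieces are centred on the horizontal axis through the centroid, so I = ΣĪ (holes subtracted) = 4 486 568 mm⁴.

I_x ≈ 4.487 × 10⁶ mm⁴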